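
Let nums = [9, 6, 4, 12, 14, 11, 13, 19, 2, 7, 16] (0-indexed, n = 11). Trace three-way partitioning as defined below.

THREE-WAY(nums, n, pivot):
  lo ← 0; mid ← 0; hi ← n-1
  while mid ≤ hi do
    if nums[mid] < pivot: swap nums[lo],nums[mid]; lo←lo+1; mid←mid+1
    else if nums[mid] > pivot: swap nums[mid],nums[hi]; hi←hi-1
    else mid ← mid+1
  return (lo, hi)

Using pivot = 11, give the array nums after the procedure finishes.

lo=0 mid=0 hi=10
9<11: swap(0,0), lo=1 mid=1 ⇒ [9, 6, 4, 12, 14, 11, 13, 19, 2, 7, 16]
6<11: swap(1,1), lo=2 mid=2 ⇒ [9, 6, 4, 12, 14, 11, 13, 19, 2, 7, 16]
4<11: swap(2,2), lo=3 mid=3 ⇒ [9, 6, 4, 12, 14, 11, 13, 19, 2, 7, 16]
12>11: swap(3,10), hi=9 ⇒ [9, 6, 4, 16, 14, 11, 13, 19, 2, 7, 12]
16>11: swap(3,9), hi=8 ⇒ [9, 6, 4, 7, 14, 11, 13, 19, 2, 16, 12]
7<11: swap(3,3), lo=4 mid=4 ⇒ [9, 6, 4, 7, 14, 11, 13, 19, 2, 16, 12]
14>11: swap(4,8), hi=7 ⇒ [9, 6, 4, 7, 2, 11, 13, 19, 14, 16, 12]
2<11: swap(4,4), lo=5 mid=5 ⇒ [9, 6, 4, 7, 2, 11, 13, 19, 14, 16, 12]
11=11: mid=6
13>11: swap(6,7), hi=6 ⇒ [9, 6, 4, 7, 2, 11, 19, 13, 14, 16, 12]
19>11: swap(6,6), hi=5 ⇒ [9, 6, 4, 7, 2, 11, 19, 13, 14, 16, 12]
done. lo=5 hi=5; nums=[9, 6, 4, 7, 2, 11, 19, 13, 14, 16, 12]

[9, 6, 4, 7, 2, 11, 19, 13, 14, 16, 12]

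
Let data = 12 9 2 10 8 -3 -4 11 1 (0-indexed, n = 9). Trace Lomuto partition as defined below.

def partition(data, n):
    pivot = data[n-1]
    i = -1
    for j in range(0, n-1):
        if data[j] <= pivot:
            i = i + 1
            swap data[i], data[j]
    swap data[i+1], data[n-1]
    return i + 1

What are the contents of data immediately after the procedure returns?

pivot=1, i=-1
j=0: 12>1, skip
j=1: 9>1, skip
j=2: 2>1, skip
j=3: 10>1, skip
j=4: 8>1, skip
j=5: -3≤1, i=0, swap(0,5) ⇒ -3 9 2 10 8 12 -4 11 1
j=6: -4≤1, i=1, swap(1,6) ⇒ -3 -4 2 10 8 12 9 11 1
j=7: 11>1, skip
swap(2,8) ⇒ -3 -4 1 10 8 12 9 11 2; return 2

-3 -4 1 10 8 12 9 11 2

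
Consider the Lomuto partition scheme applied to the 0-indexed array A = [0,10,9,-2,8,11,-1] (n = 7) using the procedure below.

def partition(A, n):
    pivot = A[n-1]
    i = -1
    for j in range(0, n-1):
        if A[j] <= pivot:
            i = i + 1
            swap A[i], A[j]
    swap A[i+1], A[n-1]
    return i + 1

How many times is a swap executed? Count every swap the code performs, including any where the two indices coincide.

pivot = A[6] = -1; i = -1
j=0: A[0]=0 > -1 → no swap
j=1: A[1]=10 > -1 → no swap
j=2: A[2]=9 > -1 → no swap
j=3: A[3]=-2 ≤ -1 → i=0, swap A[0],A[3] → [-2,10,9,0,8,11,-1]
j=4: A[4]=8 > -1 → no swap
j=5: A[5]=11 > -1 → no swap
final swap A[1],A[6] → [-2,-1,9,0,8,11,10]; return 1

2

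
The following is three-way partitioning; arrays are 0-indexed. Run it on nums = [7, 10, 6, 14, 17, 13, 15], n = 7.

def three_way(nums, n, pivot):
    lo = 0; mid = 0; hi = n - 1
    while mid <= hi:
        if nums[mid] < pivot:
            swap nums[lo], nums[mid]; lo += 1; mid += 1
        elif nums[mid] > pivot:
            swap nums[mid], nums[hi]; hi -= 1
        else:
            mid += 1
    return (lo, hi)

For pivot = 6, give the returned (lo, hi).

lo=0 mid=0 hi=6
7>6: swap(0,6), hi=5 ⇒ [15, 10, 6, 14, 17, 13, 7]
15>6: swap(0,5), hi=4 ⇒ [13, 10, 6, 14, 17, 15, 7]
13>6: swap(0,4), hi=3 ⇒ [17, 10, 6, 14, 13, 15, 7]
17>6: swap(0,3), hi=2 ⇒ [14, 10, 6, 17, 13, 15, 7]
14>6: swap(0,2), hi=1 ⇒ [6, 10, 14, 17, 13, 15, 7]
6=6: mid=1
10>6: swap(1,1), hi=0 ⇒ [6, 10, 14, 17, 13, 15, 7]
done. lo=0 hi=0; nums=[6, 10, 14, 17, 13, 15, 7]

(0, 0)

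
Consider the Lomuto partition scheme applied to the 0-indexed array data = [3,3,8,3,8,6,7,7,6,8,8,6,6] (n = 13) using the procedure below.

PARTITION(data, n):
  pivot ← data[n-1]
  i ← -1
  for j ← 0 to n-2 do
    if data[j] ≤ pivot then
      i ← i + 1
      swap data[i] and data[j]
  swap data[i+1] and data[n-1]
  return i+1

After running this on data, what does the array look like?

pivot = data[12] = 6; i = -1
j=0: data[0]=3 ≤ 6 → i=0, swap data[0],data[0] (no change) → [3,3,8,3,8,6,7,7,6,8,8,6,6]
j=1: data[1]=3 ≤ 6 → i=1, swap data[1],data[1] (no change) → [3,3,8,3,8,6,7,7,6,8,8,6,6]
j=2: data[2]=8 > 6 → no swap
j=3: data[3]=3 ≤ 6 → i=2, swap data[2],data[3] → [3,3,3,8,8,6,7,7,6,8,8,6,6]
j=4: data[4]=8 > 6 → no swap
j=5: data[5]=6 ≤ 6 → i=3, swap data[3],data[5] → [3,3,3,6,8,8,7,7,6,8,8,6,6]
j=6: data[6]=7 > 6 → no swap
j=7: data[7]=7 > 6 → no swap
j=8: data[8]=6 ≤ 6 → i=4, swap data[4],data[8] → [3,3,3,6,6,8,7,7,8,8,8,6,6]
j=9: data[9]=8 > 6 → no swap
j=10: data[10]=8 > 6 → no swap
j=11: data[11]=6 ≤ 6 → i=5, swap data[5],data[11] → [3,3,3,6,6,6,7,7,8,8,8,8,6]
final swap data[6],data[12] → [3,3,3,6,6,6,6,7,8,8,8,8,7]; return 6

[3,3,3,6,6,6,6,7,8,8,8,8,7]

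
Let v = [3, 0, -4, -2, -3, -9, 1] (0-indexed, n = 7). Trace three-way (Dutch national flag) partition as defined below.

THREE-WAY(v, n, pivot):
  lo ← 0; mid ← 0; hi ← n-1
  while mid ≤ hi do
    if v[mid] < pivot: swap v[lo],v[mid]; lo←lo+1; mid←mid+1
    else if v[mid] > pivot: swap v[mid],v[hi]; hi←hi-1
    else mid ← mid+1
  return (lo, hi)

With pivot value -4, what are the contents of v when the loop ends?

[-9, -4, -2, -3, 0, 1, 3]

pivot = -4; lo=0, mid=0, hi=6
v[mid]=3>-4: swap v[0],v[6]; hi=5 → [1, 0, -4, -2, -3, -9, 3]
v[mid]=1>-4: swap v[0],v[5]; hi=4 → [-9, 0, -4, -2, -3, 1, 3]
v[mid]=-9<-4: swap v[0],v[0]; lo=1,mid=1 → [-9, 0, -4, -2, -3, 1, 3]
v[mid]=0>-4: swap v[1],v[4]; hi=3 → [-9, -3, -4, -2, 0, 1, 3]
v[mid]=-3>-4: swap v[1],v[3]; hi=2 → [-9, -2, -4, -3, 0, 1, 3]
v[mid]=-2>-4: swap v[1],v[2]; hi=1 → [-9, -4, -2, -3, 0, 1, 3]
v[mid]=-4=-4: mid=2
end: lo=1, hi=1; v = [-9, -4, -2, -3, 0, 1, 3]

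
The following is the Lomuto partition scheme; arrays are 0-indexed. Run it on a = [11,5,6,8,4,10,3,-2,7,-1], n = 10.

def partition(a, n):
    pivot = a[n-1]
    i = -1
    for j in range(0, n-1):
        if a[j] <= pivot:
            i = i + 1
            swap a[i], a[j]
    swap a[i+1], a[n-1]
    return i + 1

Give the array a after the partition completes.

pivot=-1, i=-1
j=0: 11>-1, skip
j=1: 5>-1, skip
j=2: 6>-1, skip
j=3: 8>-1, skip
j=4: 4>-1, skip
j=5: 10>-1, skip
j=6: 3>-1, skip
j=7: -2≤-1, i=0, swap(0,7) ⇒ [-2,5,6,8,4,10,3,11,7,-1]
j=8: 7>-1, skip
swap(1,9) ⇒ [-2,-1,6,8,4,10,3,11,7,5]; return 1

[-2,-1,6,8,4,10,3,11,7,5]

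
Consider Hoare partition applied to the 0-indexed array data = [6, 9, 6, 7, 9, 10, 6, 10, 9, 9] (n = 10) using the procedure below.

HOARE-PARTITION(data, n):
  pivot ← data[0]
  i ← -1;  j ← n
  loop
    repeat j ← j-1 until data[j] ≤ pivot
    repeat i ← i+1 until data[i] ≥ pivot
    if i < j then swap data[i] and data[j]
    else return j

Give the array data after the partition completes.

[6, 6, 9, 7, 9, 10, 6, 10, 9, 9]

pivot=6
j stops at 6 (6), i stops at 0 (6); swap ⇒ [6, 9, 6, 7, 9, 10, 6, 10, 9, 9]
j stops at 2 (6), i stops at 1 (9); swap ⇒ [6, 6, 9, 7, 9, 10, 6, 10, 9, 9]
j stops at 1, i stops at 2; i≥j ⇒ return 1. data=[6, 6, 9, 7, 9, 10, 6, 10, 9, 9]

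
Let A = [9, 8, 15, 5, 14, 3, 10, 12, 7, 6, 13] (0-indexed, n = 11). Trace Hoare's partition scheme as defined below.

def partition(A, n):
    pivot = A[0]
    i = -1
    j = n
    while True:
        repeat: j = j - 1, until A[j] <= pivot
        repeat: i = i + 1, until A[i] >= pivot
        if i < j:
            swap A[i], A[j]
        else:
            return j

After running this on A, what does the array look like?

pivot=9
j stops at 9 (6), i stops at 0 (9); swap ⇒ [6, 8, 15, 5, 14, 3, 10, 12, 7, 9, 13]
j stops at 8 (7), i stops at 2 (15); swap ⇒ [6, 8, 7, 5, 14, 3, 10, 12, 15, 9, 13]
j stops at 5 (3), i stops at 4 (14); swap ⇒ [6, 8, 7, 5, 3, 14, 10, 12, 15, 9, 13]
j stops at 4, i stops at 5; i≥j ⇒ return 4. A=[6, 8, 7, 5, 3, 14, 10, 12, 15, 9, 13]

[6, 8, 7, 5, 3, 14, 10, 12, 15, 9, 13]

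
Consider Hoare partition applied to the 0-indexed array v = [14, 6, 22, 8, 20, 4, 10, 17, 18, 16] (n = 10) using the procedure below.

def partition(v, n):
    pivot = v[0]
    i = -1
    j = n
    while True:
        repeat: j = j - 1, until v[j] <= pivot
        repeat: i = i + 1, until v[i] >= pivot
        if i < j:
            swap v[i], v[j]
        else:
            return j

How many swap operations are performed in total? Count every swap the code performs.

2

pivot = v[0] = 14; i = -1, j = 10
j→6 (v[6]=10≤14), i→0 (v[0]=14≥14); i<j, swap → [10, 6, 22, 8, 20, 4, 14, 17, 18, 16]
j→5 (v[5]=4≤14), i→2 (v[2]=22≥14); i<j, swap → [10, 6, 4, 8, 20, 22, 14, 17, 18, 16]
j→3, i→4; i≥j, return j=3. v = [10, 6, 4, 8, 20, 22, 14, 17, 18, 16]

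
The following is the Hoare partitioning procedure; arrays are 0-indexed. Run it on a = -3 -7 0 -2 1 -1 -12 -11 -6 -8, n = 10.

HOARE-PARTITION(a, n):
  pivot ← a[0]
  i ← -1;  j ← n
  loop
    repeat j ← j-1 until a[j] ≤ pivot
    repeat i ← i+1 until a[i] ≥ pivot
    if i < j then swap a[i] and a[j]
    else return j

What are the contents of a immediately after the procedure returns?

-8 -7 -6 -11 -12 -1 1 -2 0 -3

pivot = a[0] = -3; i = -1, j = 10
j→9 (a[9]=-8≤-3), i→0 (a[0]=-3≥-3); i<j, swap → -8 -7 0 -2 1 -1 -12 -11 -6 -3
j→8 (a[8]=-6≤-3), i→2 (a[2]=0≥-3); i<j, swap → -8 -7 -6 -2 1 -1 -12 -11 0 -3
j→7 (a[7]=-11≤-3), i→3 (a[3]=-2≥-3); i<j, swap → -8 -7 -6 -11 1 -1 -12 -2 0 -3
j→6 (a[6]=-12≤-3), i→4 (a[4]=1≥-3); i<j, swap → -8 -7 -6 -11 -12 -1 1 -2 0 -3
j→4, i→5; i≥j, return j=4. a = -8 -7 -6 -11 -12 -1 1 -2 0 -3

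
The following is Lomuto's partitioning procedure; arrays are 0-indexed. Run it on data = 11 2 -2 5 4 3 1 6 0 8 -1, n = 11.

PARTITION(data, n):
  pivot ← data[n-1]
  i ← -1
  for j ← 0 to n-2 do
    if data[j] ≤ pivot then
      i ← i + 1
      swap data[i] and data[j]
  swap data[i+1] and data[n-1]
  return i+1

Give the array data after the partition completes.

pivot = data[10] = -1; i = -1
j=0: data[0]=11 > -1 → no swap
j=1: data[1]=2 > -1 → no swap
j=2: data[2]=-2 ≤ -1 → i=0, swap data[0],data[2] → -2 2 11 5 4 3 1 6 0 8 -1
j=3: data[3]=5 > -1 → no swap
j=4: data[4]=4 > -1 → no swap
j=5: data[5]=3 > -1 → no swap
j=6: data[6]=1 > -1 → no swap
j=7: data[7]=6 > -1 → no swap
j=8: data[8]=0 > -1 → no swap
j=9: data[9]=8 > -1 → no swap
final swap data[1],data[10] → -2 -1 11 5 4 3 1 6 0 8 2; return 1

-2 -1 11 5 4 3 1 6 0 8 2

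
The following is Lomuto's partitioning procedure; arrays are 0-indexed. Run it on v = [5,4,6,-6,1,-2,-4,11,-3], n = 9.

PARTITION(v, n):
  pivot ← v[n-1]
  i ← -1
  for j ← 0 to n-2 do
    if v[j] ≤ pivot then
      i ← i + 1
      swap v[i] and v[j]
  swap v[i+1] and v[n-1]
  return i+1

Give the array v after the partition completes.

pivot = v[8] = -3; i = -1
j=0: v[0]=5 > -3 → no swap
j=1: v[1]=4 > -3 → no swap
j=2: v[2]=6 > -3 → no swap
j=3: v[3]=-6 ≤ -3 → i=0, swap v[0],v[3] → [-6,4,6,5,1,-2,-4,11,-3]
j=4: v[4]=1 > -3 → no swap
j=5: v[5]=-2 > -3 → no swap
j=6: v[6]=-4 ≤ -3 → i=1, swap v[1],v[6] → [-6,-4,6,5,1,-2,4,11,-3]
j=7: v[7]=11 > -3 → no swap
final swap v[2],v[8] → [-6,-4,-3,5,1,-2,4,11,6]; return 2

[-6,-4,-3,5,1,-2,4,11,6]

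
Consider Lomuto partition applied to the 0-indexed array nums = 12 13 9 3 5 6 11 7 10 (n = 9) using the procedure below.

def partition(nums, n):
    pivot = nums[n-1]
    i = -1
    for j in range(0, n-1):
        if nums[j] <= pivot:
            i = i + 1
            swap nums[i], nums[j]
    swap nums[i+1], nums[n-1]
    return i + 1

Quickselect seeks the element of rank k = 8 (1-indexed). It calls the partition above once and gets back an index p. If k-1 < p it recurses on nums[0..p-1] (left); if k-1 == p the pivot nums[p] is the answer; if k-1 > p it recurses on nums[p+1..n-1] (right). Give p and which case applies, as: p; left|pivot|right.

5; right

pivot=10, i=-1
j=0: 12>10, skip
j=1: 13>10, skip
j=2: 9≤10, i=0, swap(0,2) ⇒ 9 13 12 3 5 6 11 7 10
j=3: 3≤10, i=1, swap(1,3) ⇒ 9 3 12 13 5 6 11 7 10
j=4: 5≤10, i=2, swap(2,4) ⇒ 9 3 5 13 12 6 11 7 10
j=5: 6≤10, i=3, swap(3,5) ⇒ 9 3 5 6 12 13 11 7 10
j=6: 11>10, skip
j=7: 7≤10, i=4, swap(4,7) ⇒ 9 3 5 6 7 13 11 12 10
swap(5,8) ⇒ 9 3 5 6 7 10 11 12 13; return 5
p = 5; k-1 = 7 > 5 ⇒ right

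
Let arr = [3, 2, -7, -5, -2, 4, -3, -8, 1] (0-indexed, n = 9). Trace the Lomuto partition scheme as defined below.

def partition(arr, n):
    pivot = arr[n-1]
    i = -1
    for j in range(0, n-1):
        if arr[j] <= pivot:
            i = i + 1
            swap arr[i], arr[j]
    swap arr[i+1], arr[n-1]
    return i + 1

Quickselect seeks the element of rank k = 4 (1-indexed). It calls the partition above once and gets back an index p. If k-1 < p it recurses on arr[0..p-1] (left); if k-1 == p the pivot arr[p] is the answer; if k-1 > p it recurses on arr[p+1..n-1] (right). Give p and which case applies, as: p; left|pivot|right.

pivot = arr[8] = 1; i = -1
j=0: arr[0]=3 > 1 → no swap
j=1: arr[1]=2 > 1 → no swap
j=2: arr[2]=-7 ≤ 1 → i=0, swap arr[0],arr[2] → [-7, 2, 3, -5, -2, 4, -3, -8, 1]
j=3: arr[3]=-5 ≤ 1 → i=1, swap arr[1],arr[3] → [-7, -5, 3, 2, -2, 4, -3, -8, 1]
j=4: arr[4]=-2 ≤ 1 → i=2, swap arr[2],arr[4] → [-7, -5, -2, 2, 3, 4, -3, -8, 1]
j=5: arr[5]=4 > 1 → no swap
j=6: arr[6]=-3 ≤ 1 → i=3, swap arr[3],arr[6] → [-7, -5, -2, -3, 3, 4, 2, -8, 1]
j=7: arr[7]=-8 ≤ 1 → i=4, swap arr[4],arr[7] → [-7, -5, -2, -3, -8, 4, 2, 3, 1]
final swap arr[5],arr[8] → [-7, -5, -2, -3, -8, 1, 2, 3, 4]; return 5
p = 5; k-1 = 3 < 5 ⇒ left

5; left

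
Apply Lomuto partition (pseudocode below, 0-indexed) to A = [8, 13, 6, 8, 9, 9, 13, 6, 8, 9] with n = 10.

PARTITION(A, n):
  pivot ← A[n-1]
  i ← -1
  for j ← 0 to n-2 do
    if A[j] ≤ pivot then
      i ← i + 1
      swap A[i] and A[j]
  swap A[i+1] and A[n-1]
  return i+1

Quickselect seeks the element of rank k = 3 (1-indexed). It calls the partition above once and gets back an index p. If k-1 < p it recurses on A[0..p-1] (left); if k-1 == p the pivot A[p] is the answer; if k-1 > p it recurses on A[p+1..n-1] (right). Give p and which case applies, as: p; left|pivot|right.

7; left

pivot=9, i=-1
j=0: 8≤9, i=0, swap(0,0) ⇒ [8, 13, 6, 8, 9, 9, 13, 6, 8, 9]
j=1: 13>9, skip
j=2: 6≤9, i=1, swap(1,2) ⇒ [8, 6, 13, 8, 9, 9, 13, 6, 8, 9]
j=3: 8≤9, i=2, swap(2,3) ⇒ [8, 6, 8, 13, 9, 9, 13, 6, 8, 9]
j=4: 9≤9, i=3, swap(3,4) ⇒ [8, 6, 8, 9, 13, 9, 13, 6, 8, 9]
j=5: 9≤9, i=4, swap(4,5) ⇒ [8, 6, 8, 9, 9, 13, 13, 6, 8, 9]
j=6: 13>9, skip
j=7: 6≤9, i=5, swap(5,7) ⇒ [8, 6, 8, 9, 9, 6, 13, 13, 8, 9]
j=8: 8≤9, i=6, swap(6,8) ⇒ [8, 6, 8, 9, 9, 6, 8, 13, 13, 9]
swap(7,9) ⇒ [8, 6, 8, 9, 9, 6, 8, 9, 13, 13]; return 7
p = 7; k-1 = 2 < 7 ⇒ left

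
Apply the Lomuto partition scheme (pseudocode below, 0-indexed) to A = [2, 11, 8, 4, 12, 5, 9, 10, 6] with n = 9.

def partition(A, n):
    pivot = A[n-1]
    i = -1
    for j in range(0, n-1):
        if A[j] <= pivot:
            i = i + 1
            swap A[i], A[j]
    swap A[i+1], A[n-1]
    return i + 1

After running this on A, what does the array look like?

pivot=6, i=-1
j=0: 2≤6, i=0, swap(0,0) ⇒ [2, 11, 8, 4, 12, 5, 9, 10, 6]
j=1: 11>6, skip
j=2: 8>6, skip
j=3: 4≤6, i=1, swap(1,3) ⇒ [2, 4, 8, 11, 12, 5, 9, 10, 6]
j=4: 12>6, skip
j=5: 5≤6, i=2, swap(2,5) ⇒ [2, 4, 5, 11, 12, 8, 9, 10, 6]
j=6: 9>6, skip
j=7: 10>6, skip
swap(3,8) ⇒ [2, 4, 5, 6, 12, 8, 9, 10, 11]; return 3

[2, 4, 5, 6, 12, 8, 9, 10, 11]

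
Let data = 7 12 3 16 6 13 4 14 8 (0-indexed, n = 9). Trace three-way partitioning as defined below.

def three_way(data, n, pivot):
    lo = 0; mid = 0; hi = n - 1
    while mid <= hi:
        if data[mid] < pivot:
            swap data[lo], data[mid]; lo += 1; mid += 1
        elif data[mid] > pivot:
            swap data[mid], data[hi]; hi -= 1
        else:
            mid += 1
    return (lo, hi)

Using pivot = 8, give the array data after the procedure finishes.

pivot = 8; lo=0, mid=0, hi=8
data[mid]=7<8: swap data[0],data[0]; lo=1,mid=1 → 7 12 3 16 6 13 4 14 8
data[mid]=12>8: swap data[1],data[8]; hi=7 → 7 8 3 16 6 13 4 14 12
data[mid]=8=8: mid=2
data[mid]=3<8: swap data[1],data[2]; lo=2,mid=3 → 7 3 8 16 6 13 4 14 12
data[mid]=16>8: swap data[3],data[7]; hi=6 → 7 3 8 14 6 13 4 16 12
data[mid]=14>8: swap data[3],data[6]; hi=5 → 7 3 8 4 6 13 14 16 12
data[mid]=4<8: swap data[2],data[3]; lo=3,mid=4 → 7 3 4 8 6 13 14 16 12
data[mid]=6<8: swap data[3],data[4]; lo=4,mid=5 → 7 3 4 6 8 13 14 16 12
data[mid]=13>8: swap data[5],data[5]; hi=4 → 7 3 4 6 8 13 14 16 12
end: lo=4, hi=4; data = 7 3 4 6 8 13 14 16 12

7 3 4 6 8 13 14 16 12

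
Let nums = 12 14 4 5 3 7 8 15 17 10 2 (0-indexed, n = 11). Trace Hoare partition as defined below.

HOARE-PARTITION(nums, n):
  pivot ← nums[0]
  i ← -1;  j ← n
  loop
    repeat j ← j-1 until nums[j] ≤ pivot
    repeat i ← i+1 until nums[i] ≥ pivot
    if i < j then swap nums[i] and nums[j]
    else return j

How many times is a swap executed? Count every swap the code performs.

2

pivot=12
j stops at 10 (2), i stops at 0 (12); swap ⇒ 2 14 4 5 3 7 8 15 17 10 12
j stops at 9 (10), i stops at 1 (14); swap ⇒ 2 10 4 5 3 7 8 15 17 14 12
j stops at 6, i stops at 7; i≥j ⇒ return 6. nums=2 10 4 5 3 7 8 15 17 14 12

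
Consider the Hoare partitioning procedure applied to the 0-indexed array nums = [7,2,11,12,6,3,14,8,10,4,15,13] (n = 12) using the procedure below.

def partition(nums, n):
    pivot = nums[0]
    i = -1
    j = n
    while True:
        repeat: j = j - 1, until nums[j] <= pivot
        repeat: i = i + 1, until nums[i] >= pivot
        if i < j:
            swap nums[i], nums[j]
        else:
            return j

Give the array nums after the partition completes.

pivot=7
j stops at 9 (4), i stops at 0 (7); swap ⇒ [4,2,11,12,6,3,14,8,10,7,15,13]
j stops at 5 (3), i stops at 2 (11); swap ⇒ [4,2,3,12,6,11,14,8,10,7,15,13]
j stops at 4 (6), i stops at 3 (12); swap ⇒ [4,2,3,6,12,11,14,8,10,7,15,13]
j stops at 3, i stops at 4; i≥j ⇒ return 3. nums=[4,2,3,6,12,11,14,8,10,7,15,13]

[4,2,3,6,12,11,14,8,10,7,15,13]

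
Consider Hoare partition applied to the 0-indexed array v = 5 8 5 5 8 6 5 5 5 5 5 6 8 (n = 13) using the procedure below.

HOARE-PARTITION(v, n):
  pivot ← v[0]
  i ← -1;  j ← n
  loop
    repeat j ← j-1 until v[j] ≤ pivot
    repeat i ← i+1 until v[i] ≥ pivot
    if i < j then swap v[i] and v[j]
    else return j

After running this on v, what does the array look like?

5 5 5 5 5 6 8 5 5 8 5 6 8

pivot=5
j stops at 10 (5), i stops at 0 (5); swap ⇒ 5 8 5 5 8 6 5 5 5 5 5 6 8
j stops at 9 (5), i stops at 1 (8); swap ⇒ 5 5 5 5 8 6 5 5 5 8 5 6 8
j stops at 8 (5), i stops at 2 (5); swap ⇒ 5 5 5 5 8 6 5 5 5 8 5 6 8
j stops at 7 (5), i stops at 3 (5); swap ⇒ 5 5 5 5 8 6 5 5 5 8 5 6 8
j stops at 6 (5), i stops at 4 (8); swap ⇒ 5 5 5 5 5 6 8 5 5 8 5 6 8
j stops at 4, i stops at 5; i≥j ⇒ return 4. v=5 5 5 5 5 6 8 5 5 8 5 6 8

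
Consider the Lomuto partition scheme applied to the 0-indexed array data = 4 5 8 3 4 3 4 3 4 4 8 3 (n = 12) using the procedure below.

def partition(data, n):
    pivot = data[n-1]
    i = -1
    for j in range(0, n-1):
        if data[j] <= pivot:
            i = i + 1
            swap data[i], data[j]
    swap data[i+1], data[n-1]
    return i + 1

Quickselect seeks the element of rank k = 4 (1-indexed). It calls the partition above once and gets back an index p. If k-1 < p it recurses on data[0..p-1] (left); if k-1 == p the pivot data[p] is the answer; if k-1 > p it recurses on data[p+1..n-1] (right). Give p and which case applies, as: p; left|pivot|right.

pivot=3, i=-1
j=0: 4>3, skip
j=1: 5>3, skip
j=2: 8>3, skip
j=3: 3≤3, i=0, swap(0,3) ⇒ 3 5 8 4 4 3 4 3 4 4 8 3
j=4: 4>3, skip
j=5: 3≤3, i=1, swap(1,5) ⇒ 3 3 8 4 4 5 4 3 4 4 8 3
j=6: 4>3, skip
j=7: 3≤3, i=2, swap(2,7) ⇒ 3 3 3 4 4 5 4 8 4 4 8 3
j=8: 4>3, skip
j=9: 4>3, skip
j=10: 8>3, skip
swap(3,11) ⇒ 3 3 3 3 4 5 4 8 4 4 8 4; return 3
p = 3; k-1 = 3 == 3 ⇒ pivot

3; pivot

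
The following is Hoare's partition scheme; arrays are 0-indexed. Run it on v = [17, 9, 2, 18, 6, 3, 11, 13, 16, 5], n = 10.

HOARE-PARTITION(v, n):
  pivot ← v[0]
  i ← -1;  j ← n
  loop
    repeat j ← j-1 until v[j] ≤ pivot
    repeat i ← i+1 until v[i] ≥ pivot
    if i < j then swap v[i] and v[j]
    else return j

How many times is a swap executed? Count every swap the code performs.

2

pivot=17
j stops at 9 (5), i stops at 0 (17); swap ⇒ [5, 9, 2, 18, 6, 3, 11, 13, 16, 17]
j stops at 8 (16), i stops at 3 (18); swap ⇒ [5, 9, 2, 16, 6, 3, 11, 13, 18, 17]
j stops at 7, i stops at 8; i≥j ⇒ return 7. v=[5, 9, 2, 16, 6, 3, 11, 13, 18, 17]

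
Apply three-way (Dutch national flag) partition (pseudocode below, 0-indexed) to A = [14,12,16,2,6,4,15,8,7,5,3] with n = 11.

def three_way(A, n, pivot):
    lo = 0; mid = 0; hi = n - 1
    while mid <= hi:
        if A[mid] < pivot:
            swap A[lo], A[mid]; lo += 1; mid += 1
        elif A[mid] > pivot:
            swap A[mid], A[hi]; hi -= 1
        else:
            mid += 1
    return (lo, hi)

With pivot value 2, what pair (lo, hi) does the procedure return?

(0, 0)

pivot = 2; lo=0, mid=0, hi=10
A[mid]=14>2: swap A[0],A[10]; hi=9 → [3,12,16,2,6,4,15,8,7,5,14]
A[mid]=3>2: swap A[0],A[9]; hi=8 → [5,12,16,2,6,4,15,8,7,3,14]
A[mid]=5>2: swap A[0],A[8]; hi=7 → [7,12,16,2,6,4,15,8,5,3,14]
A[mid]=7>2: swap A[0],A[7]; hi=6 → [8,12,16,2,6,4,15,7,5,3,14]
A[mid]=8>2: swap A[0],A[6]; hi=5 → [15,12,16,2,6,4,8,7,5,3,14]
A[mid]=15>2: swap A[0],A[5]; hi=4 → [4,12,16,2,6,15,8,7,5,3,14]
A[mid]=4>2: swap A[0],A[4]; hi=3 → [6,12,16,2,4,15,8,7,5,3,14]
A[mid]=6>2: swap A[0],A[3]; hi=2 → [2,12,16,6,4,15,8,7,5,3,14]
A[mid]=2=2: mid=1
A[mid]=12>2: swap A[1],A[2]; hi=1 → [2,16,12,6,4,15,8,7,5,3,14]
A[mid]=16>2: swap A[1],A[1]; hi=0 → [2,16,12,6,4,15,8,7,5,3,14]
end: lo=0, hi=0; A = [2,16,12,6,4,15,8,7,5,3,14]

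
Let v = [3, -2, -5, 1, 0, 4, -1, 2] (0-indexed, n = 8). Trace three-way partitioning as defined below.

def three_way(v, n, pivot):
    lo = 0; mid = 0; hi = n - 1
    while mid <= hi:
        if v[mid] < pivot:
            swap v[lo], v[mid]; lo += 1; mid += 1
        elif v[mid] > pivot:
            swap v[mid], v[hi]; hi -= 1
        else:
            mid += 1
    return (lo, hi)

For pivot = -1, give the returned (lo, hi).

(2, 2)

lo=0 mid=0 hi=7
3>-1: swap(0,7), hi=6 ⇒ [2, -2, -5, 1, 0, 4, -1, 3]
2>-1: swap(0,6), hi=5 ⇒ [-1, -2, -5, 1, 0, 4, 2, 3]
-1=-1: mid=1
-2<-1: swap(0,1), lo=1 mid=2 ⇒ [-2, -1, -5, 1, 0, 4, 2, 3]
-5<-1: swap(1,2), lo=2 mid=3 ⇒ [-2, -5, -1, 1, 0, 4, 2, 3]
1>-1: swap(3,5), hi=4 ⇒ [-2, -5, -1, 4, 0, 1, 2, 3]
4>-1: swap(3,4), hi=3 ⇒ [-2, -5, -1, 0, 4, 1, 2, 3]
0>-1: swap(3,3), hi=2 ⇒ [-2, -5, -1, 0, 4, 1, 2, 3]
done. lo=2 hi=2; v=[-2, -5, -1, 0, 4, 1, 2, 3]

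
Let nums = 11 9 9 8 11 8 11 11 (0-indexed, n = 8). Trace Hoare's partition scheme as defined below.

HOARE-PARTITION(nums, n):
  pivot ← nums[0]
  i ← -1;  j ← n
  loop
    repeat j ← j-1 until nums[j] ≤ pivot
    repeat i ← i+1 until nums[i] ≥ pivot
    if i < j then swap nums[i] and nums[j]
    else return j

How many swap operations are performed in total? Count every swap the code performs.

pivot = nums[0] = 11; i = -1, j = 8
j→7 (nums[7]=11≤11), i→0 (nums[0]=11≥11); i<j, swap → 11 9 9 8 11 8 11 11
j→6 (nums[6]=11≤11), i→4 (nums[4]=11≥11); i<j, swap → 11 9 9 8 11 8 11 11
j→5, i→6; i≥j, return j=5. nums = 11 9 9 8 11 8 11 11

2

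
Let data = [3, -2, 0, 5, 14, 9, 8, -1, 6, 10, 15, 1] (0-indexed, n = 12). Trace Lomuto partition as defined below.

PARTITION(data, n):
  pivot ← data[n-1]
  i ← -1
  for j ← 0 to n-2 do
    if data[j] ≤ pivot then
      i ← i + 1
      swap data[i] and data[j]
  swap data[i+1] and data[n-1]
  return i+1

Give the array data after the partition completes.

pivot=1, i=-1
j=0: 3>1, skip
j=1: -2≤1, i=0, swap(0,1) ⇒ [-2, 3, 0, 5, 14, 9, 8, -1, 6, 10, 15, 1]
j=2: 0≤1, i=1, swap(1,2) ⇒ [-2, 0, 3, 5, 14, 9, 8, -1, 6, 10, 15, 1]
j=3: 5>1, skip
j=4: 14>1, skip
j=5: 9>1, skip
j=6: 8>1, skip
j=7: -1≤1, i=2, swap(2,7) ⇒ [-2, 0, -1, 5, 14, 9, 8, 3, 6, 10, 15, 1]
j=8: 6>1, skip
j=9: 10>1, skip
j=10: 15>1, skip
swap(3,11) ⇒ [-2, 0, -1, 1, 14, 9, 8, 3, 6, 10, 15, 5]; return 3

[-2, 0, -1, 1, 14, 9, 8, 3, 6, 10, 15, 5]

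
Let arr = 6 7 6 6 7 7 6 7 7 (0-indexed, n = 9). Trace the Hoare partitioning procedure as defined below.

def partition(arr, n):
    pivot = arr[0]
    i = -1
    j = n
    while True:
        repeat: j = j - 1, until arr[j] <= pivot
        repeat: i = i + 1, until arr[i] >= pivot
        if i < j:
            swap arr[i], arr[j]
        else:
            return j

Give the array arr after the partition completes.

pivot=6
j stops at 6 (6), i stops at 0 (6); swap ⇒ 6 7 6 6 7 7 6 7 7
j stops at 3 (6), i stops at 1 (7); swap ⇒ 6 6 6 7 7 7 6 7 7
j stops at 2, i stops at 2; i≥j ⇒ return 2. arr=6 6 6 7 7 7 6 7 7

6 6 6 7 7 7 6 7 7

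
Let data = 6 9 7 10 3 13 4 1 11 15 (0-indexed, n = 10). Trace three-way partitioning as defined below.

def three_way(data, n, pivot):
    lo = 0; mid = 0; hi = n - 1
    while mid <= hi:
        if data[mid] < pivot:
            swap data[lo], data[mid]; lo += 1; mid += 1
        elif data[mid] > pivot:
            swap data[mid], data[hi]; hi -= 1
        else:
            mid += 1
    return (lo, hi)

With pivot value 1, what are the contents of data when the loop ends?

1 7 10 3 13 4 9 11 15 6

pivot = 1; lo=0, mid=0, hi=9
data[mid]=6>1: swap data[0],data[9]; hi=8 → 15 9 7 10 3 13 4 1 11 6
data[mid]=15>1: swap data[0],data[8]; hi=7 → 11 9 7 10 3 13 4 1 15 6
data[mid]=11>1: swap data[0],data[7]; hi=6 → 1 9 7 10 3 13 4 11 15 6
data[mid]=1=1: mid=1
data[mid]=9>1: swap data[1],data[6]; hi=5 → 1 4 7 10 3 13 9 11 15 6
data[mid]=4>1: swap data[1],data[5]; hi=4 → 1 13 7 10 3 4 9 11 15 6
data[mid]=13>1: swap data[1],data[4]; hi=3 → 1 3 7 10 13 4 9 11 15 6
data[mid]=3>1: swap data[1],data[3]; hi=2 → 1 10 7 3 13 4 9 11 15 6
data[mid]=10>1: swap data[1],data[2]; hi=1 → 1 7 10 3 13 4 9 11 15 6
data[mid]=7>1: swap data[1],data[1]; hi=0 → 1 7 10 3 13 4 9 11 15 6
end: lo=0, hi=0; data = 1 7 10 3 13 4 9 11 15 6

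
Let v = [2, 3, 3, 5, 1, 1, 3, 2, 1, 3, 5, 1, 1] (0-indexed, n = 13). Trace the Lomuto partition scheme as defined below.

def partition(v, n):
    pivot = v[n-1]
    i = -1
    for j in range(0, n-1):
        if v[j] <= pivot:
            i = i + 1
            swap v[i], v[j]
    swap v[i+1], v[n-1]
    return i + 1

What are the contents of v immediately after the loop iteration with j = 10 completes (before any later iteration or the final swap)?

pivot = v[12] = 1; i = -1
j=0: v[0]=2 > 1 → no swap
j=1: v[1]=3 > 1 → no swap
j=2: v[2]=3 > 1 → no swap
j=3: v[3]=5 > 1 → no swap
j=4: v[4]=1 ≤ 1 → i=0, swap v[0],v[4] → [1, 3, 3, 5, 2, 1, 3, 2, 1, 3, 5, 1, 1]
j=5: v[5]=1 ≤ 1 → i=1, swap v[1],v[5] → [1, 1, 3, 5, 2, 3, 3, 2, 1, 3, 5, 1, 1]
j=6: v[6]=3 > 1 → no swap
j=7: v[7]=2 > 1 → no swap
j=8: v[8]=1 ≤ 1 → i=2, swap v[2],v[8] → [1, 1, 1, 5, 2, 3, 3, 2, 3, 3, 5, 1, 1]
j=9: v[9]=3 > 1 → no swap
j=10: v[10]=5 > 1 → no swap
(after j=10) v = [1, 1, 1, 5, 2, 3, 3, 2, 3, 3, 5, 1, 1]

[1, 1, 1, 5, 2, 3, 3, 2, 3, 3, 5, 1, 1]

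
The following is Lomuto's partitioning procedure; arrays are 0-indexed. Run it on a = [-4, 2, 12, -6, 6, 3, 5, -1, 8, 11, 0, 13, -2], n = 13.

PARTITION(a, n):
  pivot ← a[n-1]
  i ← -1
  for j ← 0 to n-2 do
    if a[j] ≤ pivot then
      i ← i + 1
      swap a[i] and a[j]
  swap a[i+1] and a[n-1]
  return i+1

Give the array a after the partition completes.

[-4, -6, -2, 2, 6, 3, 5, -1, 8, 11, 0, 13, 12]

pivot=-2, i=-1
j=0: -4≤-2, i=0, swap(0,0) ⇒ [-4, 2, 12, -6, 6, 3, 5, -1, 8, 11, 0, 13, -2]
j=1: 2>-2, skip
j=2: 12>-2, skip
j=3: -6≤-2, i=1, swap(1,3) ⇒ [-4, -6, 12, 2, 6, 3, 5, -1, 8, 11, 0, 13, -2]
j=4: 6>-2, skip
j=5: 3>-2, skip
j=6: 5>-2, skip
j=7: -1>-2, skip
j=8: 8>-2, skip
j=9: 11>-2, skip
j=10: 0>-2, skip
j=11: 13>-2, skip
swap(2,12) ⇒ [-4, -6, -2, 2, 6, 3, 5, -1, 8, 11, 0, 13, 12]; return 2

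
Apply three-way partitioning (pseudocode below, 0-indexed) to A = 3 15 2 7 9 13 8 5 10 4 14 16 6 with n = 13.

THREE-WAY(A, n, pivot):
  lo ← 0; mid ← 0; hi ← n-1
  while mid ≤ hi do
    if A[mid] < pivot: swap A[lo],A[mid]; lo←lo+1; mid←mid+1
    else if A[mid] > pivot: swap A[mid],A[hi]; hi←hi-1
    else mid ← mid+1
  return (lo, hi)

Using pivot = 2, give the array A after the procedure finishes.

2 15 7 9 13 8 5 10 4 14 16 6 3

pivot = 2; lo=0, mid=0, hi=12
A[mid]=3>2: swap A[0],A[12]; hi=11 → 6 15 2 7 9 13 8 5 10 4 14 16 3
A[mid]=6>2: swap A[0],A[11]; hi=10 → 16 15 2 7 9 13 8 5 10 4 14 6 3
A[mid]=16>2: swap A[0],A[10]; hi=9 → 14 15 2 7 9 13 8 5 10 4 16 6 3
A[mid]=14>2: swap A[0],A[9]; hi=8 → 4 15 2 7 9 13 8 5 10 14 16 6 3
A[mid]=4>2: swap A[0],A[8]; hi=7 → 10 15 2 7 9 13 8 5 4 14 16 6 3
A[mid]=10>2: swap A[0],A[7]; hi=6 → 5 15 2 7 9 13 8 10 4 14 16 6 3
A[mid]=5>2: swap A[0],A[6]; hi=5 → 8 15 2 7 9 13 5 10 4 14 16 6 3
A[mid]=8>2: swap A[0],A[5]; hi=4 → 13 15 2 7 9 8 5 10 4 14 16 6 3
A[mid]=13>2: swap A[0],A[4]; hi=3 → 9 15 2 7 13 8 5 10 4 14 16 6 3
A[mid]=9>2: swap A[0],A[3]; hi=2 → 7 15 2 9 13 8 5 10 4 14 16 6 3
A[mid]=7>2: swap A[0],A[2]; hi=1 → 2 15 7 9 13 8 5 10 4 14 16 6 3
A[mid]=2=2: mid=1
A[mid]=15>2: swap A[1],A[1]; hi=0 → 2 15 7 9 13 8 5 10 4 14 16 6 3
end: lo=0, hi=0; A = 2 15 7 9 13 8 5 10 4 14 16 6 3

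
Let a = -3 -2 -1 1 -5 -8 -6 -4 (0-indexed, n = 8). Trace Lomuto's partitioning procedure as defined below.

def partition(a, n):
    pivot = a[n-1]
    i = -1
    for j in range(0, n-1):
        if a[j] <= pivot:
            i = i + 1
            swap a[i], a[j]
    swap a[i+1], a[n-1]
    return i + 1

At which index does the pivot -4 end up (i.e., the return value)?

3

pivot=-4, i=-1
j=0: -3>-4, skip
j=1: -2>-4, skip
j=2: -1>-4, skip
j=3: 1>-4, skip
j=4: -5≤-4, i=0, swap(0,4) ⇒ -5 -2 -1 1 -3 -8 -6 -4
j=5: -8≤-4, i=1, swap(1,5) ⇒ -5 -8 -1 1 -3 -2 -6 -4
j=6: -6≤-4, i=2, swap(2,6) ⇒ -5 -8 -6 1 -3 -2 -1 -4
swap(3,7) ⇒ -5 -8 -6 -4 -3 -2 -1 1; return 3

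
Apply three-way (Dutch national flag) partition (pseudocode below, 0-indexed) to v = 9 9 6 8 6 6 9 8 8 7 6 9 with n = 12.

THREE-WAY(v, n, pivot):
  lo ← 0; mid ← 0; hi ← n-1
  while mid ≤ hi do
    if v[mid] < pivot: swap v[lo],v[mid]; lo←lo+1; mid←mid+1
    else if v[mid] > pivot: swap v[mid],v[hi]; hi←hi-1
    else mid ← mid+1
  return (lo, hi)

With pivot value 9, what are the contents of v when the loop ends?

6 8 6 6 8 8 7 6 9 9 9 9

lo=0 mid=0 hi=11
9=9: mid=1
9=9: mid=2
6<9: swap(0,2), lo=1 mid=3 ⇒ 6 9 9 8 6 6 9 8 8 7 6 9
8<9: swap(1,3), lo=2 mid=4 ⇒ 6 8 9 9 6 6 9 8 8 7 6 9
6<9: swap(2,4), lo=3 mid=5 ⇒ 6 8 6 9 9 6 9 8 8 7 6 9
6<9: swap(3,5), lo=4 mid=6 ⇒ 6 8 6 6 9 9 9 8 8 7 6 9
9=9: mid=7
8<9: swap(4,7), lo=5 mid=8 ⇒ 6 8 6 6 8 9 9 9 8 7 6 9
8<9: swap(5,8), lo=6 mid=9 ⇒ 6 8 6 6 8 8 9 9 9 7 6 9
7<9: swap(6,9), lo=7 mid=10 ⇒ 6 8 6 6 8 8 7 9 9 9 6 9
6<9: swap(7,10), lo=8 mid=11 ⇒ 6 8 6 6 8 8 7 6 9 9 9 9
9=9: mid=12
done. lo=8 hi=11; v=6 8 6 6 8 8 7 6 9 9 9 9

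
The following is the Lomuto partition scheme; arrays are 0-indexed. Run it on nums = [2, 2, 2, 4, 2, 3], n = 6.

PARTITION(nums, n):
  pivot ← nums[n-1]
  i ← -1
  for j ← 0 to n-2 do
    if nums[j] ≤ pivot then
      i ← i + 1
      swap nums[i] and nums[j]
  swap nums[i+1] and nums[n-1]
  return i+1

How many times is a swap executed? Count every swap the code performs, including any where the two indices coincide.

pivot = nums[5] = 3; i = -1
j=0: nums[0]=2 ≤ 3 → i=0, swap nums[0],nums[0] (no change) → [2, 2, 2, 4, 2, 3]
j=1: nums[1]=2 ≤ 3 → i=1, swap nums[1],nums[1] (no change) → [2, 2, 2, 4, 2, 3]
j=2: nums[2]=2 ≤ 3 → i=2, swap nums[2],nums[2] (no change) → [2, 2, 2, 4, 2, 3]
j=3: nums[3]=4 > 3 → no swap
j=4: nums[4]=2 ≤ 3 → i=3, swap nums[3],nums[4] → [2, 2, 2, 2, 4, 3]
final swap nums[4],nums[5] → [2, 2, 2, 2, 3, 4]; return 4

5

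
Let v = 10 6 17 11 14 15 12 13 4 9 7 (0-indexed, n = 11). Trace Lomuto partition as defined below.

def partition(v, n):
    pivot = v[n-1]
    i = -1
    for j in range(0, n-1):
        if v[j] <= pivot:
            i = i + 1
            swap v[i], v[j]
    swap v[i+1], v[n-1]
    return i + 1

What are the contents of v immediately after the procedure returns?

6 4 7 11 14 15 12 13 10 9 17

pivot = v[10] = 7; i = -1
j=0: v[0]=10 > 7 → no swap
j=1: v[1]=6 ≤ 7 → i=0, swap v[0],v[1] → 6 10 17 11 14 15 12 13 4 9 7
j=2: v[2]=17 > 7 → no swap
j=3: v[3]=11 > 7 → no swap
j=4: v[4]=14 > 7 → no swap
j=5: v[5]=15 > 7 → no swap
j=6: v[6]=12 > 7 → no swap
j=7: v[7]=13 > 7 → no swap
j=8: v[8]=4 ≤ 7 → i=1, swap v[1],v[8] → 6 4 17 11 14 15 12 13 10 9 7
j=9: v[9]=9 > 7 → no swap
final swap v[2],v[10] → 6 4 7 11 14 15 12 13 10 9 17; return 2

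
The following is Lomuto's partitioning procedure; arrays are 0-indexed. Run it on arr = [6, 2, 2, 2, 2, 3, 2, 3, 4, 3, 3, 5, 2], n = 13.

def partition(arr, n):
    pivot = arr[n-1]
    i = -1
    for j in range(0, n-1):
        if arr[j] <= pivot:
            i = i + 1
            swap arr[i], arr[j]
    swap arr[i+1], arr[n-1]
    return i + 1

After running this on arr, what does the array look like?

[2, 2, 2, 2, 2, 2, 6, 3, 4, 3, 3, 5, 3]

pivot = arr[12] = 2; i = -1
j=0: arr[0]=6 > 2 → no swap
j=1: arr[1]=2 ≤ 2 → i=0, swap arr[0],arr[1] → [2, 6, 2, 2, 2, 3, 2, 3, 4, 3, 3, 5, 2]
j=2: arr[2]=2 ≤ 2 → i=1, swap arr[1],arr[2] → [2, 2, 6, 2, 2, 3, 2, 3, 4, 3, 3, 5, 2]
j=3: arr[3]=2 ≤ 2 → i=2, swap arr[2],arr[3] → [2, 2, 2, 6, 2, 3, 2, 3, 4, 3, 3, 5, 2]
j=4: arr[4]=2 ≤ 2 → i=3, swap arr[3],arr[4] → [2, 2, 2, 2, 6, 3, 2, 3, 4, 3, 3, 5, 2]
j=5: arr[5]=3 > 2 → no swap
j=6: arr[6]=2 ≤ 2 → i=4, swap arr[4],arr[6] → [2, 2, 2, 2, 2, 3, 6, 3, 4, 3, 3, 5, 2]
j=7: arr[7]=3 > 2 → no swap
j=8: arr[8]=4 > 2 → no swap
j=9: arr[9]=3 > 2 → no swap
j=10: arr[10]=3 > 2 → no swap
j=11: arr[11]=5 > 2 → no swap
final swap arr[5],arr[12] → [2, 2, 2, 2, 2, 2, 6, 3, 4, 3, 3, 5, 3]; return 5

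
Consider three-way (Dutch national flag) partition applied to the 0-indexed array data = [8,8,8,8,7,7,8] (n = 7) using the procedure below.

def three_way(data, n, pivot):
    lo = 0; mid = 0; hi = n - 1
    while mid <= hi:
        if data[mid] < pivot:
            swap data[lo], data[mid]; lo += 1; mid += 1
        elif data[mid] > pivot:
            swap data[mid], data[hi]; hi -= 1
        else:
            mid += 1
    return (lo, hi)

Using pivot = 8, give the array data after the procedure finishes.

[7,7,8,8,8,8,8]

lo=0 mid=0 hi=6
8=8: mid=1
8=8: mid=2
8=8: mid=3
8=8: mid=4
7<8: swap(0,4), lo=1 mid=5 ⇒ [7,8,8,8,8,7,8]
7<8: swap(1,5), lo=2 mid=6 ⇒ [7,7,8,8,8,8,8]
8=8: mid=7
done. lo=2 hi=6; data=[7,7,8,8,8,8,8]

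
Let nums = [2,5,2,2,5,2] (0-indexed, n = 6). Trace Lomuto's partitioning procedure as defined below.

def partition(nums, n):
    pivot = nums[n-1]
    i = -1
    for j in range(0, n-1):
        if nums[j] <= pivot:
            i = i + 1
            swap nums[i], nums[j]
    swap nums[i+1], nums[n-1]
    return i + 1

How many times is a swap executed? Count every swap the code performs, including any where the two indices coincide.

pivot = nums[5] = 2; i = -1
j=0: nums[0]=2 ≤ 2 → i=0, swap nums[0],nums[0] (no change) → [2,5,2,2,5,2]
j=1: nums[1]=5 > 2 → no swap
j=2: nums[2]=2 ≤ 2 → i=1, swap nums[1],nums[2] → [2,2,5,2,5,2]
j=3: nums[3]=2 ≤ 2 → i=2, swap nums[2],nums[3] → [2,2,2,5,5,2]
j=4: nums[4]=5 > 2 → no swap
final swap nums[3],nums[5] → [2,2,2,2,5,5]; return 3

4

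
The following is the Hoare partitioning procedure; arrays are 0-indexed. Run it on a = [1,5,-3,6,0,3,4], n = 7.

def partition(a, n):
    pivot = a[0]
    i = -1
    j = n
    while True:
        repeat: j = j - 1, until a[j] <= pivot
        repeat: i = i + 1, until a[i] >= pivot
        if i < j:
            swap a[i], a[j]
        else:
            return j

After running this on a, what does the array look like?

pivot=1
j stops at 4 (0), i stops at 0 (1); swap ⇒ [0,5,-3,6,1,3,4]
j stops at 2 (-3), i stops at 1 (5); swap ⇒ [0,-3,5,6,1,3,4]
j stops at 1, i stops at 2; i≥j ⇒ return 1. a=[0,-3,5,6,1,3,4]

[0,-3,5,6,1,3,4]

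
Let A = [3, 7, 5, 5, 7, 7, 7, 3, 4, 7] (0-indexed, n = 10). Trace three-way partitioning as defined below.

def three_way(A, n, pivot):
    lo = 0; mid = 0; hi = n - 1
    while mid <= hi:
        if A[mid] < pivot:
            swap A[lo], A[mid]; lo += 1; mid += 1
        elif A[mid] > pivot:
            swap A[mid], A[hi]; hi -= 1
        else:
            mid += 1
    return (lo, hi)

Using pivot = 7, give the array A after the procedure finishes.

pivot = 7; lo=0, mid=0, hi=9
A[mid]=3<7: swap A[0],A[0]; lo=1,mid=1 → [3, 7, 5, 5, 7, 7, 7, 3, 4, 7]
A[mid]=7=7: mid=2
A[mid]=5<7: swap A[1],A[2]; lo=2,mid=3 → [3, 5, 7, 5, 7, 7, 7, 3, 4, 7]
A[mid]=5<7: swap A[2],A[3]; lo=3,mid=4 → [3, 5, 5, 7, 7, 7, 7, 3, 4, 7]
A[mid]=7=7: mid=5
A[mid]=7=7: mid=6
A[mid]=7=7: mid=7
A[mid]=3<7: swap A[3],A[7]; lo=4,mid=8 → [3, 5, 5, 3, 7, 7, 7, 7, 4, 7]
A[mid]=4<7: swap A[4],A[8]; lo=5,mid=9 → [3, 5, 5, 3, 4, 7, 7, 7, 7, 7]
A[mid]=7=7: mid=10
end: lo=5, hi=9; A = [3, 5, 5, 3, 4, 7, 7, 7, 7, 7]

[3, 5, 5, 3, 4, 7, 7, 7, 7, 7]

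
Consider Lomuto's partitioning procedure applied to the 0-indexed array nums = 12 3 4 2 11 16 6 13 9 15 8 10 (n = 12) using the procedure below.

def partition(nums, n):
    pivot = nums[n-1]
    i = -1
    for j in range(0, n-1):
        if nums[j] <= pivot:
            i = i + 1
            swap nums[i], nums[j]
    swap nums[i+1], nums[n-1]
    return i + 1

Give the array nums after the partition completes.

pivot = nums[11] = 10; i = -1
j=0: nums[0]=12 > 10 → no swap
j=1: nums[1]=3 ≤ 10 → i=0, swap nums[0],nums[1] → 3 12 4 2 11 16 6 13 9 15 8 10
j=2: nums[2]=4 ≤ 10 → i=1, swap nums[1],nums[2] → 3 4 12 2 11 16 6 13 9 15 8 10
j=3: nums[3]=2 ≤ 10 → i=2, swap nums[2],nums[3] → 3 4 2 12 11 16 6 13 9 15 8 10
j=4: nums[4]=11 > 10 → no swap
j=5: nums[5]=16 > 10 → no swap
j=6: nums[6]=6 ≤ 10 → i=3, swap nums[3],nums[6] → 3 4 2 6 11 16 12 13 9 15 8 10
j=7: nums[7]=13 > 10 → no swap
j=8: nums[8]=9 ≤ 10 → i=4, swap nums[4],nums[8] → 3 4 2 6 9 16 12 13 11 15 8 10
j=9: nums[9]=15 > 10 → no swap
j=10: nums[10]=8 ≤ 10 → i=5, swap nums[5],nums[10] → 3 4 2 6 9 8 12 13 11 15 16 10
final swap nums[6],nums[11] → 3 4 2 6 9 8 10 13 11 15 16 12; return 6

3 4 2 6 9 8 10 13 11 15 16 12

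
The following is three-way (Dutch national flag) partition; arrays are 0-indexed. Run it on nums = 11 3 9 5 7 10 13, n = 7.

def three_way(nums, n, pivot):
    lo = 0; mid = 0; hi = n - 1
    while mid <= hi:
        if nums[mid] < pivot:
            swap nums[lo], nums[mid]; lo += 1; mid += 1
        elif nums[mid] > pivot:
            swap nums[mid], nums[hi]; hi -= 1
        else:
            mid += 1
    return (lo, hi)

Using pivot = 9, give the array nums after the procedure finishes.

pivot = 9; lo=0, mid=0, hi=6
nums[mid]=11>9: swap nums[0],nums[6]; hi=5 → 13 3 9 5 7 10 11
nums[mid]=13>9: swap nums[0],nums[5]; hi=4 → 10 3 9 5 7 13 11
nums[mid]=10>9: swap nums[0],nums[4]; hi=3 → 7 3 9 5 10 13 11
nums[mid]=7<9: swap nums[0],nums[0]; lo=1,mid=1 → 7 3 9 5 10 13 11
nums[mid]=3<9: swap nums[1],nums[1]; lo=2,mid=2 → 7 3 9 5 10 13 11
nums[mid]=9=9: mid=3
nums[mid]=5<9: swap nums[2],nums[3]; lo=3,mid=4 → 7 3 5 9 10 13 11
end: lo=3, hi=3; nums = 7 3 5 9 10 13 11

7 3 5 9 10 13 11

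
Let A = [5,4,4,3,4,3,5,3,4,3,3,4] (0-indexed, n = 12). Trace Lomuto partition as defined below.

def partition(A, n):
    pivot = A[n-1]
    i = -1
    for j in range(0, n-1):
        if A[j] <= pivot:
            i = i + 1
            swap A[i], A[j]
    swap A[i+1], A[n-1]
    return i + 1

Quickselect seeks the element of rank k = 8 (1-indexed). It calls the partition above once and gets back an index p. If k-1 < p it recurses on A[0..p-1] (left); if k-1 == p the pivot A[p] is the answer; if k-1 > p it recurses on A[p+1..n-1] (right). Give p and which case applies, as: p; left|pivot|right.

pivot=4, i=-1
j=0: 5>4, skip
j=1: 4≤4, i=0, swap(0,1) ⇒ [4,5,4,3,4,3,5,3,4,3,3,4]
j=2: 4≤4, i=1, swap(1,2) ⇒ [4,4,5,3,4,3,5,3,4,3,3,4]
j=3: 3≤4, i=2, swap(2,3) ⇒ [4,4,3,5,4,3,5,3,4,3,3,4]
j=4: 4≤4, i=3, swap(3,4) ⇒ [4,4,3,4,5,3,5,3,4,3,3,4]
j=5: 3≤4, i=4, swap(4,5) ⇒ [4,4,3,4,3,5,5,3,4,3,3,4]
j=6: 5>4, skip
j=7: 3≤4, i=5, swap(5,7) ⇒ [4,4,3,4,3,3,5,5,4,3,3,4]
j=8: 4≤4, i=6, swap(6,8) ⇒ [4,4,3,4,3,3,4,5,5,3,3,4]
j=9: 3≤4, i=7, swap(7,9) ⇒ [4,4,3,4,3,3,4,3,5,5,3,4]
j=10: 3≤4, i=8, swap(8,10) ⇒ [4,4,3,4,3,3,4,3,3,5,5,4]
swap(9,11) ⇒ [4,4,3,4,3,3,4,3,3,4,5,5]; return 9
p = 9; k-1 = 7 < 9 ⇒ left

9; left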